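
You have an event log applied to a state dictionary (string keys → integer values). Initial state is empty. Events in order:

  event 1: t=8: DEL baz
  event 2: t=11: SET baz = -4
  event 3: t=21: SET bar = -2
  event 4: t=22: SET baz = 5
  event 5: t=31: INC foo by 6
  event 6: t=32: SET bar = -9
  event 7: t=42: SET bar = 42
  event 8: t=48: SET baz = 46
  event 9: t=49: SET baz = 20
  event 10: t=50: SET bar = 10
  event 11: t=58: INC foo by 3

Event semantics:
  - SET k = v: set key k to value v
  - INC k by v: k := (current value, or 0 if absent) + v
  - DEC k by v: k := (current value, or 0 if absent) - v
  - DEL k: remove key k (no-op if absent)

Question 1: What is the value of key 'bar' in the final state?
Track key 'bar' through all 11 events:
  event 1 (t=8: DEL baz): bar unchanged
  event 2 (t=11: SET baz = -4): bar unchanged
  event 3 (t=21: SET bar = -2): bar (absent) -> -2
  event 4 (t=22: SET baz = 5): bar unchanged
  event 5 (t=31: INC foo by 6): bar unchanged
  event 6 (t=32: SET bar = -9): bar -2 -> -9
  event 7 (t=42: SET bar = 42): bar -9 -> 42
  event 8 (t=48: SET baz = 46): bar unchanged
  event 9 (t=49: SET baz = 20): bar unchanged
  event 10 (t=50: SET bar = 10): bar 42 -> 10
  event 11 (t=58: INC foo by 3): bar unchanged
Final: bar = 10

Answer: 10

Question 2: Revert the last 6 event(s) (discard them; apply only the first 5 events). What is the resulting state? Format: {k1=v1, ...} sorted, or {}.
Answer: {bar=-2, baz=5, foo=6}

Derivation:
Keep first 5 events (discard last 6):
  after event 1 (t=8: DEL baz): {}
  after event 2 (t=11: SET baz = -4): {baz=-4}
  after event 3 (t=21: SET bar = -2): {bar=-2, baz=-4}
  after event 4 (t=22: SET baz = 5): {bar=-2, baz=5}
  after event 5 (t=31: INC foo by 6): {bar=-2, baz=5, foo=6}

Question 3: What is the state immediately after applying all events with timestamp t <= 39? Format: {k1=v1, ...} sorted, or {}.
Answer: {bar=-9, baz=5, foo=6}

Derivation:
Apply events with t <= 39 (6 events):
  after event 1 (t=8: DEL baz): {}
  after event 2 (t=11: SET baz = -4): {baz=-4}
  after event 3 (t=21: SET bar = -2): {bar=-2, baz=-4}
  after event 4 (t=22: SET baz = 5): {bar=-2, baz=5}
  after event 5 (t=31: INC foo by 6): {bar=-2, baz=5, foo=6}
  after event 6 (t=32: SET bar = -9): {bar=-9, baz=5, foo=6}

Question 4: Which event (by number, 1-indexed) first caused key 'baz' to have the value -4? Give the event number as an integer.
Looking for first event where baz becomes -4:
  event 2: baz (absent) -> -4  <-- first match

Answer: 2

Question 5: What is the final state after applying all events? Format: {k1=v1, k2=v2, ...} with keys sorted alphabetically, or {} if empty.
Answer: {bar=10, baz=20, foo=9}

Derivation:
  after event 1 (t=8: DEL baz): {}
  after event 2 (t=11: SET baz = -4): {baz=-4}
  after event 3 (t=21: SET bar = -2): {bar=-2, baz=-4}
  after event 4 (t=22: SET baz = 5): {bar=-2, baz=5}
  after event 5 (t=31: INC foo by 6): {bar=-2, baz=5, foo=6}
  after event 6 (t=32: SET bar = -9): {bar=-9, baz=5, foo=6}
  after event 7 (t=42: SET bar = 42): {bar=42, baz=5, foo=6}
  after event 8 (t=48: SET baz = 46): {bar=42, baz=46, foo=6}
  after event 9 (t=49: SET baz = 20): {bar=42, baz=20, foo=6}
  after event 10 (t=50: SET bar = 10): {bar=10, baz=20, foo=6}
  after event 11 (t=58: INC foo by 3): {bar=10, baz=20, foo=9}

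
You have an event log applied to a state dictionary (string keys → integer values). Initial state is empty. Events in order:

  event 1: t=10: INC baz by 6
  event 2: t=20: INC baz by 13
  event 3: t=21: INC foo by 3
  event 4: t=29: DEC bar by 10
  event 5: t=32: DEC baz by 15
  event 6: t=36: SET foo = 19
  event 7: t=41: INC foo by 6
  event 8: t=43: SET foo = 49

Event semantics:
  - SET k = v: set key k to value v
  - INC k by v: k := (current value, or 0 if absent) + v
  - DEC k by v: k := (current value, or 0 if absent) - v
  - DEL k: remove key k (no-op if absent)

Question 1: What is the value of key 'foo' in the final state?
Track key 'foo' through all 8 events:
  event 1 (t=10: INC baz by 6): foo unchanged
  event 2 (t=20: INC baz by 13): foo unchanged
  event 3 (t=21: INC foo by 3): foo (absent) -> 3
  event 4 (t=29: DEC bar by 10): foo unchanged
  event 5 (t=32: DEC baz by 15): foo unchanged
  event 6 (t=36: SET foo = 19): foo 3 -> 19
  event 7 (t=41: INC foo by 6): foo 19 -> 25
  event 8 (t=43: SET foo = 49): foo 25 -> 49
Final: foo = 49

Answer: 49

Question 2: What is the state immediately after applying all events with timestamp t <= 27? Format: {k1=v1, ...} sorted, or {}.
Answer: {baz=19, foo=3}

Derivation:
Apply events with t <= 27 (3 events):
  after event 1 (t=10: INC baz by 6): {baz=6}
  after event 2 (t=20: INC baz by 13): {baz=19}
  after event 3 (t=21: INC foo by 3): {baz=19, foo=3}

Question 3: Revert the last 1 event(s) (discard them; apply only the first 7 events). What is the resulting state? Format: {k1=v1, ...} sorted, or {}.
Keep first 7 events (discard last 1):
  after event 1 (t=10: INC baz by 6): {baz=6}
  after event 2 (t=20: INC baz by 13): {baz=19}
  after event 3 (t=21: INC foo by 3): {baz=19, foo=3}
  after event 4 (t=29: DEC bar by 10): {bar=-10, baz=19, foo=3}
  after event 5 (t=32: DEC baz by 15): {bar=-10, baz=4, foo=3}
  after event 6 (t=36: SET foo = 19): {bar=-10, baz=4, foo=19}
  after event 7 (t=41: INC foo by 6): {bar=-10, baz=4, foo=25}

Answer: {bar=-10, baz=4, foo=25}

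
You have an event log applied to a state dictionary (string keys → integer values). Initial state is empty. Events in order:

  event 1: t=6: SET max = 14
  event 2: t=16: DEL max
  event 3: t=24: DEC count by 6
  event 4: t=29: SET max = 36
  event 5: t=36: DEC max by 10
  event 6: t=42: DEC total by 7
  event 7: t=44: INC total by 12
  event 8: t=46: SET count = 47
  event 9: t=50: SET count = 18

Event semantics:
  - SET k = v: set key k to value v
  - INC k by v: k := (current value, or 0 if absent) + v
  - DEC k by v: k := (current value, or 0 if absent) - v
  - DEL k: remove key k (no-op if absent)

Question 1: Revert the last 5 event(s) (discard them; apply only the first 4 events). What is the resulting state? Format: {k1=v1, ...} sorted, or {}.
Answer: {count=-6, max=36}

Derivation:
Keep first 4 events (discard last 5):
  after event 1 (t=6: SET max = 14): {max=14}
  after event 2 (t=16: DEL max): {}
  after event 3 (t=24: DEC count by 6): {count=-6}
  after event 4 (t=29: SET max = 36): {count=-6, max=36}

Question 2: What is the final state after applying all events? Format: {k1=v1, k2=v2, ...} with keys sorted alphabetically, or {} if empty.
  after event 1 (t=6: SET max = 14): {max=14}
  after event 2 (t=16: DEL max): {}
  after event 3 (t=24: DEC count by 6): {count=-6}
  after event 4 (t=29: SET max = 36): {count=-6, max=36}
  after event 5 (t=36: DEC max by 10): {count=-6, max=26}
  after event 6 (t=42: DEC total by 7): {count=-6, max=26, total=-7}
  after event 7 (t=44: INC total by 12): {count=-6, max=26, total=5}
  after event 8 (t=46: SET count = 47): {count=47, max=26, total=5}
  after event 9 (t=50: SET count = 18): {count=18, max=26, total=5}

Answer: {count=18, max=26, total=5}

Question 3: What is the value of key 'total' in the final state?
Answer: 5

Derivation:
Track key 'total' through all 9 events:
  event 1 (t=6: SET max = 14): total unchanged
  event 2 (t=16: DEL max): total unchanged
  event 3 (t=24: DEC count by 6): total unchanged
  event 4 (t=29: SET max = 36): total unchanged
  event 5 (t=36: DEC max by 10): total unchanged
  event 6 (t=42: DEC total by 7): total (absent) -> -7
  event 7 (t=44: INC total by 12): total -7 -> 5
  event 8 (t=46: SET count = 47): total unchanged
  event 9 (t=50: SET count = 18): total unchanged
Final: total = 5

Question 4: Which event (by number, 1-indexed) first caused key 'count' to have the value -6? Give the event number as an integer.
Answer: 3

Derivation:
Looking for first event where count becomes -6:
  event 3: count (absent) -> -6  <-- first match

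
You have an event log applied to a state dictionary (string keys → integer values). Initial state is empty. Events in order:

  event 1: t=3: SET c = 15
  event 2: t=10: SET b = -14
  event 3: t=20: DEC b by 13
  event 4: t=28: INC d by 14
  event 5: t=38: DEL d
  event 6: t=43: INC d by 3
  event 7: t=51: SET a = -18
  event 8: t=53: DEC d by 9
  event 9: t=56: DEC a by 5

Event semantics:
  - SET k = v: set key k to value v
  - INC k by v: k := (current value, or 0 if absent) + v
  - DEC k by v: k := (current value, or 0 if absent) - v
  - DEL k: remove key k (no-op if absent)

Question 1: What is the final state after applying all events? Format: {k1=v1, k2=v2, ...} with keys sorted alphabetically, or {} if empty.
Answer: {a=-23, b=-27, c=15, d=-6}

Derivation:
  after event 1 (t=3: SET c = 15): {c=15}
  after event 2 (t=10: SET b = -14): {b=-14, c=15}
  after event 3 (t=20: DEC b by 13): {b=-27, c=15}
  after event 4 (t=28: INC d by 14): {b=-27, c=15, d=14}
  after event 5 (t=38: DEL d): {b=-27, c=15}
  after event 6 (t=43: INC d by 3): {b=-27, c=15, d=3}
  after event 7 (t=51: SET a = -18): {a=-18, b=-27, c=15, d=3}
  after event 8 (t=53: DEC d by 9): {a=-18, b=-27, c=15, d=-6}
  after event 9 (t=56: DEC a by 5): {a=-23, b=-27, c=15, d=-6}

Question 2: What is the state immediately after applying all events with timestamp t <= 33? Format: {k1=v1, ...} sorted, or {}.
Apply events with t <= 33 (4 events):
  after event 1 (t=3: SET c = 15): {c=15}
  after event 2 (t=10: SET b = -14): {b=-14, c=15}
  after event 3 (t=20: DEC b by 13): {b=-27, c=15}
  after event 4 (t=28: INC d by 14): {b=-27, c=15, d=14}

Answer: {b=-27, c=15, d=14}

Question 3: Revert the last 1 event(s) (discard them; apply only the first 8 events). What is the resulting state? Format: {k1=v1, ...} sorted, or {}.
Answer: {a=-18, b=-27, c=15, d=-6}

Derivation:
Keep first 8 events (discard last 1):
  after event 1 (t=3: SET c = 15): {c=15}
  after event 2 (t=10: SET b = -14): {b=-14, c=15}
  after event 3 (t=20: DEC b by 13): {b=-27, c=15}
  after event 4 (t=28: INC d by 14): {b=-27, c=15, d=14}
  after event 5 (t=38: DEL d): {b=-27, c=15}
  after event 6 (t=43: INC d by 3): {b=-27, c=15, d=3}
  after event 7 (t=51: SET a = -18): {a=-18, b=-27, c=15, d=3}
  after event 8 (t=53: DEC d by 9): {a=-18, b=-27, c=15, d=-6}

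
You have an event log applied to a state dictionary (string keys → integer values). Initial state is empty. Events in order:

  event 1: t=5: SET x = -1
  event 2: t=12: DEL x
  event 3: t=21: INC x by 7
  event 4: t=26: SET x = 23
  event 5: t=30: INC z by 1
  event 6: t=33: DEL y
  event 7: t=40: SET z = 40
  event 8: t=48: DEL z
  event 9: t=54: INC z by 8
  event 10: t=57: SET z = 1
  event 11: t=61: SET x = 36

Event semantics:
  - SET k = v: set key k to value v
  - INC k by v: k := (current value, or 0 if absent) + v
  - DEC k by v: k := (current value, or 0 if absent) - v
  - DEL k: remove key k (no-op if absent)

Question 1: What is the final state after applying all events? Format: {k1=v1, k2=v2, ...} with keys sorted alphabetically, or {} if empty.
  after event 1 (t=5: SET x = -1): {x=-1}
  after event 2 (t=12: DEL x): {}
  after event 3 (t=21: INC x by 7): {x=7}
  after event 4 (t=26: SET x = 23): {x=23}
  after event 5 (t=30: INC z by 1): {x=23, z=1}
  after event 6 (t=33: DEL y): {x=23, z=1}
  after event 7 (t=40: SET z = 40): {x=23, z=40}
  after event 8 (t=48: DEL z): {x=23}
  after event 9 (t=54: INC z by 8): {x=23, z=8}
  after event 10 (t=57: SET z = 1): {x=23, z=1}
  after event 11 (t=61: SET x = 36): {x=36, z=1}

Answer: {x=36, z=1}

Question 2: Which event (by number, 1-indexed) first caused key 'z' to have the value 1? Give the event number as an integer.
Looking for first event where z becomes 1:
  event 5: z (absent) -> 1  <-- first match

Answer: 5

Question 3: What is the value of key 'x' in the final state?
Answer: 36

Derivation:
Track key 'x' through all 11 events:
  event 1 (t=5: SET x = -1): x (absent) -> -1
  event 2 (t=12: DEL x): x -1 -> (absent)
  event 3 (t=21: INC x by 7): x (absent) -> 7
  event 4 (t=26: SET x = 23): x 7 -> 23
  event 5 (t=30: INC z by 1): x unchanged
  event 6 (t=33: DEL y): x unchanged
  event 7 (t=40: SET z = 40): x unchanged
  event 8 (t=48: DEL z): x unchanged
  event 9 (t=54: INC z by 8): x unchanged
  event 10 (t=57: SET z = 1): x unchanged
  event 11 (t=61: SET x = 36): x 23 -> 36
Final: x = 36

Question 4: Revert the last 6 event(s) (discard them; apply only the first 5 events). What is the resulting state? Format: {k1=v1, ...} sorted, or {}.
Keep first 5 events (discard last 6):
  after event 1 (t=5: SET x = -1): {x=-1}
  after event 2 (t=12: DEL x): {}
  after event 3 (t=21: INC x by 7): {x=7}
  after event 4 (t=26: SET x = 23): {x=23}
  after event 5 (t=30: INC z by 1): {x=23, z=1}

Answer: {x=23, z=1}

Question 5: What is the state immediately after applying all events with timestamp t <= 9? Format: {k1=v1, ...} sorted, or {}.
Answer: {x=-1}

Derivation:
Apply events with t <= 9 (1 events):
  after event 1 (t=5: SET x = -1): {x=-1}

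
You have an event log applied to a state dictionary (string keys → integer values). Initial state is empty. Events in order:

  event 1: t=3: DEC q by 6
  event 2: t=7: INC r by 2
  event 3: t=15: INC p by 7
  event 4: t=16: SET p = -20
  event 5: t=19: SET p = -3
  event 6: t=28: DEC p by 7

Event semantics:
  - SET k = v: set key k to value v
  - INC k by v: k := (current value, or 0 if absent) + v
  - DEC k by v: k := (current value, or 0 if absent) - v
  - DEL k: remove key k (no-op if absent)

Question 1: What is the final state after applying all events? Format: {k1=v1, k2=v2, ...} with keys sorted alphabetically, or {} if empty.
  after event 1 (t=3: DEC q by 6): {q=-6}
  after event 2 (t=7: INC r by 2): {q=-6, r=2}
  after event 3 (t=15: INC p by 7): {p=7, q=-6, r=2}
  after event 4 (t=16: SET p = -20): {p=-20, q=-6, r=2}
  after event 5 (t=19: SET p = -3): {p=-3, q=-6, r=2}
  after event 6 (t=28: DEC p by 7): {p=-10, q=-6, r=2}

Answer: {p=-10, q=-6, r=2}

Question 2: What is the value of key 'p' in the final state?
Track key 'p' through all 6 events:
  event 1 (t=3: DEC q by 6): p unchanged
  event 2 (t=7: INC r by 2): p unchanged
  event 3 (t=15: INC p by 7): p (absent) -> 7
  event 4 (t=16: SET p = -20): p 7 -> -20
  event 5 (t=19: SET p = -3): p -20 -> -3
  event 6 (t=28: DEC p by 7): p -3 -> -10
Final: p = -10

Answer: -10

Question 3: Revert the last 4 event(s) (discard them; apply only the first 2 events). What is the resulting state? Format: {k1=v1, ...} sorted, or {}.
Keep first 2 events (discard last 4):
  after event 1 (t=3: DEC q by 6): {q=-6}
  after event 2 (t=7: INC r by 2): {q=-6, r=2}

Answer: {q=-6, r=2}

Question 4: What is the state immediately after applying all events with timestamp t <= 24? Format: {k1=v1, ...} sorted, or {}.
Apply events with t <= 24 (5 events):
  after event 1 (t=3: DEC q by 6): {q=-6}
  after event 2 (t=7: INC r by 2): {q=-6, r=2}
  after event 3 (t=15: INC p by 7): {p=7, q=-6, r=2}
  after event 4 (t=16: SET p = -20): {p=-20, q=-6, r=2}
  after event 5 (t=19: SET p = -3): {p=-3, q=-6, r=2}

Answer: {p=-3, q=-6, r=2}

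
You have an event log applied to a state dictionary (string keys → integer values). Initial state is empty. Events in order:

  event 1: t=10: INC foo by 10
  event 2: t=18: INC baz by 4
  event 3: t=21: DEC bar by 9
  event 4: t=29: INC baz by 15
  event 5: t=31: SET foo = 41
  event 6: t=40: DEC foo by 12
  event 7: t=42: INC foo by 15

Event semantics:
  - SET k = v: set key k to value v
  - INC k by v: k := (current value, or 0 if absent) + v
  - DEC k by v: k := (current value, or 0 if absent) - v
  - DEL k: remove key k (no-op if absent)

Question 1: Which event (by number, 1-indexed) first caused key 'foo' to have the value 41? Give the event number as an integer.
Looking for first event where foo becomes 41:
  event 1: foo = 10
  event 2: foo = 10
  event 3: foo = 10
  event 4: foo = 10
  event 5: foo 10 -> 41  <-- first match

Answer: 5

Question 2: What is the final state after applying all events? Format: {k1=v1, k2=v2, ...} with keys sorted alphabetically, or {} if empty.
  after event 1 (t=10: INC foo by 10): {foo=10}
  after event 2 (t=18: INC baz by 4): {baz=4, foo=10}
  after event 3 (t=21: DEC bar by 9): {bar=-9, baz=4, foo=10}
  after event 4 (t=29: INC baz by 15): {bar=-9, baz=19, foo=10}
  after event 5 (t=31: SET foo = 41): {bar=-9, baz=19, foo=41}
  after event 6 (t=40: DEC foo by 12): {bar=-9, baz=19, foo=29}
  after event 7 (t=42: INC foo by 15): {bar=-9, baz=19, foo=44}

Answer: {bar=-9, baz=19, foo=44}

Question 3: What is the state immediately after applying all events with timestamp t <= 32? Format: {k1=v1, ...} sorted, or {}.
Answer: {bar=-9, baz=19, foo=41}

Derivation:
Apply events with t <= 32 (5 events):
  after event 1 (t=10: INC foo by 10): {foo=10}
  after event 2 (t=18: INC baz by 4): {baz=4, foo=10}
  after event 3 (t=21: DEC bar by 9): {bar=-9, baz=4, foo=10}
  after event 4 (t=29: INC baz by 15): {bar=-9, baz=19, foo=10}
  after event 5 (t=31: SET foo = 41): {bar=-9, baz=19, foo=41}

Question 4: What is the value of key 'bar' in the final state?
Track key 'bar' through all 7 events:
  event 1 (t=10: INC foo by 10): bar unchanged
  event 2 (t=18: INC baz by 4): bar unchanged
  event 3 (t=21: DEC bar by 9): bar (absent) -> -9
  event 4 (t=29: INC baz by 15): bar unchanged
  event 5 (t=31: SET foo = 41): bar unchanged
  event 6 (t=40: DEC foo by 12): bar unchanged
  event 7 (t=42: INC foo by 15): bar unchanged
Final: bar = -9

Answer: -9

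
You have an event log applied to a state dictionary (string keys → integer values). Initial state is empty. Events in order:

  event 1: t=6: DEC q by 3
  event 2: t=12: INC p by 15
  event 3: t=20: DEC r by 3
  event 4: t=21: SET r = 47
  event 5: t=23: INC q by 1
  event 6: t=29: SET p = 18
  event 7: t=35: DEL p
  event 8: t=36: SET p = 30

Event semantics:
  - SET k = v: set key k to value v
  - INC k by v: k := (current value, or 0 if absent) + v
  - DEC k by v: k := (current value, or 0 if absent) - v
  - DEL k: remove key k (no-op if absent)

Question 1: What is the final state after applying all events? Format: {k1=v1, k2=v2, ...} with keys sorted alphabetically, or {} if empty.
Answer: {p=30, q=-2, r=47}

Derivation:
  after event 1 (t=6: DEC q by 3): {q=-3}
  after event 2 (t=12: INC p by 15): {p=15, q=-3}
  after event 3 (t=20: DEC r by 3): {p=15, q=-3, r=-3}
  after event 4 (t=21: SET r = 47): {p=15, q=-3, r=47}
  after event 5 (t=23: INC q by 1): {p=15, q=-2, r=47}
  after event 6 (t=29: SET p = 18): {p=18, q=-2, r=47}
  after event 7 (t=35: DEL p): {q=-2, r=47}
  after event 8 (t=36: SET p = 30): {p=30, q=-2, r=47}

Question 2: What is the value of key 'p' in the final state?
Answer: 30

Derivation:
Track key 'p' through all 8 events:
  event 1 (t=6: DEC q by 3): p unchanged
  event 2 (t=12: INC p by 15): p (absent) -> 15
  event 3 (t=20: DEC r by 3): p unchanged
  event 4 (t=21: SET r = 47): p unchanged
  event 5 (t=23: INC q by 1): p unchanged
  event 6 (t=29: SET p = 18): p 15 -> 18
  event 7 (t=35: DEL p): p 18 -> (absent)
  event 8 (t=36: SET p = 30): p (absent) -> 30
Final: p = 30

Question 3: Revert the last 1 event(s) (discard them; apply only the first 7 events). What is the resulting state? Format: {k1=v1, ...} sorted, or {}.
Keep first 7 events (discard last 1):
  after event 1 (t=6: DEC q by 3): {q=-3}
  after event 2 (t=12: INC p by 15): {p=15, q=-3}
  after event 3 (t=20: DEC r by 3): {p=15, q=-3, r=-3}
  after event 4 (t=21: SET r = 47): {p=15, q=-3, r=47}
  after event 5 (t=23: INC q by 1): {p=15, q=-2, r=47}
  after event 6 (t=29: SET p = 18): {p=18, q=-2, r=47}
  after event 7 (t=35: DEL p): {q=-2, r=47}

Answer: {q=-2, r=47}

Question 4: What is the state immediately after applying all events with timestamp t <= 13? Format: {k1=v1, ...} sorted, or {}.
Apply events with t <= 13 (2 events):
  after event 1 (t=6: DEC q by 3): {q=-3}
  after event 2 (t=12: INC p by 15): {p=15, q=-3}

Answer: {p=15, q=-3}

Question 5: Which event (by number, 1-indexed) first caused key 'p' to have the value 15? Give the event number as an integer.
Looking for first event where p becomes 15:
  event 2: p (absent) -> 15  <-- first match

Answer: 2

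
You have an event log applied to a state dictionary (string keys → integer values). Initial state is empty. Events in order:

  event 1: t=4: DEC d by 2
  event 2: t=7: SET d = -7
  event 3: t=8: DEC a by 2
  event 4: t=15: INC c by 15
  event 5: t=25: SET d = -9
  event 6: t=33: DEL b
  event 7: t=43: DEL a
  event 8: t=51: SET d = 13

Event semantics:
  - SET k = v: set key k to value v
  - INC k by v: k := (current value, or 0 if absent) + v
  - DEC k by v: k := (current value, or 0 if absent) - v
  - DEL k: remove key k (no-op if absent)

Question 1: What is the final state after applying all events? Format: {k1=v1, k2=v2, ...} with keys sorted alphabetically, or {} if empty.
Answer: {c=15, d=13}

Derivation:
  after event 1 (t=4: DEC d by 2): {d=-2}
  after event 2 (t=7: SET d = -7): {d=-7}
  after event 3 (t=8: DEC a by 2): {a=-2, d=-7}
  after event 4 (t=15: INC c by 15): {a=-2, c=15, d=-7}
  after event 5 (t=25: SET d = -9): {a=-2, c=15, d=-9}
  after event 6 (t=33: DEL b): {a=-2, c=15, d=-9}
  after event 7 (t=43: DEL a): {c=15, d=-9}
  after event 8 (t=51: SET d = 13): {c=15, d=13}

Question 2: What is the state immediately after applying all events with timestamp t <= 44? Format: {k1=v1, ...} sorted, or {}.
Apply events with t <= 44 (7 events):
  after event 1 (t=4: DEC d by 2): {d=-2}
  after event 2 (t=7: SET d = -7): {d=-7}
  after event 3 (t=8: DEC a by 2): {a=-2, d=-7}
  after event 4 (t=15: INC c by 15): {a=-2, c=15, d=-7}
  after event 5 (t=25: SET d = -9): {a=-2, c=15, d=-9}
  after event 6 (t=33: DEL b): {a=-2, c=15, d=-9}
  after event 7 (t=43: DEL a): {c=15, d=-9}

Answer: {c=15, d=-9}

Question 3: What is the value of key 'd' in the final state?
Answer: 13

Derivation:
Track key 'd' through all 8 events:
  event 1 (t=4: DEC d by 2): d (absent) -> -2
  event 2 (t=7: SET d = -7): d -2 -> -7
  event 3 (t=8: DEC a by 2): d unchanged
  event 4 (t=15: INC c by 15): d unchanged
  event 5 (t=25: SET d = -9): d -7 -> -9
  event 6 (t=33: DEL b): d unchanged
  event 7 (t=43: DEL a): d unchanged
  event 8 (t=51: SET d = 13): d -9 -> 13
Final: d = 13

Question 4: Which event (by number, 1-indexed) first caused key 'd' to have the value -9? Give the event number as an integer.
Looking for first event where d becomes -9:
  event 1: d = -2
  event 2: d = -7
  event 3: d = -7
  event 4: d = -7
  event 5: d -7 -> -9  <-- first match

Answer: 5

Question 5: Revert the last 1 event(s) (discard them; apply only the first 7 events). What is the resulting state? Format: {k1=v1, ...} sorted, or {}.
Answer: {c=15, d=-9}

Derivation:
Keep first 7 events (discard last 1):
  after event 1 (t=4: DEC d by 2): {d=-2}
  after event 2 (t=7: SET d = -7): {d=-7}
  after event 3 (t=8: DEC a by 2): {a=-2, d=-7}
  after event 4 (t=15: INC c by 15): {a=-2, c=15, d=-7}
  after event 5 (t=25: SET d = -9): {a=-2, c=15, d=-9}
  after event 6 (t=33: DEL b): {a=-2, c=15, d=-9}
  after event 7 (t=43: DEL a): {c=15, d=-9}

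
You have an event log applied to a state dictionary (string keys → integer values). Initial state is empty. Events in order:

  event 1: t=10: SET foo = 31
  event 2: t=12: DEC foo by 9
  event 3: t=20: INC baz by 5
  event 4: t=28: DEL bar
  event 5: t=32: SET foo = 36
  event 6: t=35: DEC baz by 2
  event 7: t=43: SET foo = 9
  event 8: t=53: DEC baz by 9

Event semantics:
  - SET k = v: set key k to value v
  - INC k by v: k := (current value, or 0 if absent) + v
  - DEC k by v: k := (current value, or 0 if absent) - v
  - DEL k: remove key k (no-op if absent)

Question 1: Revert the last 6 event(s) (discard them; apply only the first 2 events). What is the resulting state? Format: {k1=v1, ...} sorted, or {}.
Answer: {foo=22}

Derivation:
Keep first 2 events (discard last 6):
  after event 1 (t=10: SET foo = 31): {foo=31}
  after event 2 (t=12: DEC foo by 9): {foo=22}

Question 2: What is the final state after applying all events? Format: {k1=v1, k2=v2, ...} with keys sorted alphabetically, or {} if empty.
  after event 1 (t=10: SET foo = 31): {foo=31}
  after event 2 (t=12: DEC foo by 9): {foo=22}
  after event 3 (t=20: INC baz by 5): {baz=5, foo=22}
  after event 4 (t=28: DEL bar): {baz=5, foo=22}
  after event 5 (t=32: SET foo = 36): {baz=5, foo=36}
  after event 6 (t=35: DEC baz by 2): {baz=3, foo=36}
  after event 7 (t=43: SET foo = 9): {baz=3, foo=9}
  after event 8 (t=53: DEC baz by 9): {baz=-6, foo=9}

Answer: {baz=-6, foo=9}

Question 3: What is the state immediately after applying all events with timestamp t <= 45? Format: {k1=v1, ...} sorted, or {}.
Apply events with t <= 45 (7 events):
  after event 1 (t=10: SET foo = 31): {foo=31}
  after event 2 (t=12: DEC foo by 9): {foo=22}
  after event 3 (t=20: INC baz by 5): {baz=5, foo=22}
  after event 4 (t=28: DEL bar): {baz=5, foo=22}
  after event 5 (t=32: SET foo = 36): {baz=5, foo=36}
  after event 6 (t=35: DEC baz by 2): {baz=3, foo=36}
  after event 7 (t=43: SET foo = 9): {baz=3, foo=9}

Answer: {baz=3, foo=9}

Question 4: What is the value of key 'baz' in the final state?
Answer: -6

Derivation:
Track key 'baz' through all 8 events:
  event 1 (t=10: SET foo = 31): baz unchanged
  event 2 (t=12: DEC foo by 9): baz unchanged
  event 3 (t=20: INC baz by 5): baz (absent) -> 5
  event 4 (t=28: DEL bar): baz unchanged
  event 5 (t=32: SET foo = 36): baz unchanged
  event 6 (t=35: DEC baz by 2): baz 5 -> 3
  event 7 (t=43: SET foo = 9): baz unchanged
  event 8 (t=53: DEC baz by 9): baz 3 -> -6
Final: baz = -6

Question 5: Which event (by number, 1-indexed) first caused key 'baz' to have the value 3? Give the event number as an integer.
Answer: 6

Derivation:
Looking for first event where baz becomes 3:
  event 3: baz = 5
  event 4: baz = 5
  event 5: baz = 5
  event 6: baz 5 -> 3  <-- first match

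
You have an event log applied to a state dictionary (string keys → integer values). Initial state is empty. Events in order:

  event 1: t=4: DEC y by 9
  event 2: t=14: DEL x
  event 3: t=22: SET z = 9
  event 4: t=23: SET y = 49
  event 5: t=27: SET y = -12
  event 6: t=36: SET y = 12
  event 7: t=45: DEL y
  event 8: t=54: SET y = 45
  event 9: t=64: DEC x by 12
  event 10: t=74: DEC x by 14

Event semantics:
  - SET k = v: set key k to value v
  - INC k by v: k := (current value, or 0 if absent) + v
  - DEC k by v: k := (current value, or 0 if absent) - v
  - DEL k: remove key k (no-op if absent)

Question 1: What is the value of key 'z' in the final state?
Track key 'z' through all 10 events:
  event 1 (t=4: DEC y by 9): z unchanged
  event 2 (t=14: DEL x): z unchanged
  event 3 (t=22: SET z = 9): z (absent) -> 9
  event 4 (t=23: SET y = 49): z unchanged
  event 5 (t=27: SET y = -12): z unchanged
  event 6 (t=36: SET y = 12): z unchanged
  event 7 (t=45: DEL y): z unchanged
  event 8 (t=54: SET y = 45): z unchanged
  event 9 (t=64: DEC x by 12): z unchanged
  event 10 (t=74: DEC x by 14): z unchanged
Final: z = 9

Answer: 9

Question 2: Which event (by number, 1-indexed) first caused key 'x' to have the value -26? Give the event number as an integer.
Answer: 10

Derivation:
Looking for first event where x becomes -26:
  event 9: x = -12
  event 10: x -12 -> -26  <-- first match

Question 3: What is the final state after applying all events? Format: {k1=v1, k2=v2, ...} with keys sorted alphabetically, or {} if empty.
Answer: {x=-26, y=45, z=9}

Derivation:
  after event 1 (t=4: DEC y by 9): {y=-9}
  after event 2 (t=14: DEL x): {y=-9}
  after event 3 (t=22: SET z = 9): {y=-9, z=9}
  after event 4 (t=23: SET y = 49): {y=49, z=9}
  after event 5 (t=27: SET y = -12): {y=-12, z=9}
  after event 6 (t=36: SET y = 12): {y=12, z=9}
  after event 7 (t=45: DEL y): {z=9}
  after event 8 (t=54: SET y = 45): {y=45, z=9}
  after event 9 (t=64: DEC x by 12): {x=-12, y=45, z=9}
  after event 10 (t=74: DEC x by 14): {x=-26, y=45, z=9}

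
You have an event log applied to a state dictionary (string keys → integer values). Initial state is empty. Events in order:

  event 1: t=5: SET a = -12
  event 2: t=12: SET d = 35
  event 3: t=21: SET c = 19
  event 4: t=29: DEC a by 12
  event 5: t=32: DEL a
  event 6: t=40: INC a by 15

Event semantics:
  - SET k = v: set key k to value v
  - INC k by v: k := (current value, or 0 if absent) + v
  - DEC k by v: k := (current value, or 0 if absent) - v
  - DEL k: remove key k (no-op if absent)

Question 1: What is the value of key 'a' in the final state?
Answer: 15

Derivation:
Track key 'a' through all 6 events:
  event 1 (t=5: SET a = -12): a (absent) -> -12
  event 2 (t=12: SET d = 35): a unchanged
  event 3 (t=21: SET c = 19): a unchanged
  event 4 (t=29: DEC a by 12): a -12 -> -24
  event 5 (t=32: DEL a): a -24 -> (absent)
  event 6 (t=40: INC a by 15): a (absent) -> 15
Final: a = 15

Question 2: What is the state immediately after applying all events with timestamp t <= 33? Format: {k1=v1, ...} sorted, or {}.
Apply events with t <= 33 (5 events):
  after event 1 (t=5: SET a = -12): {a=-12}
  after event 2 (t=12: SET d = 35): {a=-12, d=35}
  after event 3 (t=21: SET c = 19): {a=-12, c=19, d=35}
  after event 4 (t=29: DEC a by 12): {a=-24, c=19, d=35}
  after event 5 (t=32: DEL a): {c=19, d=35}

Answer: {c=19, d=35}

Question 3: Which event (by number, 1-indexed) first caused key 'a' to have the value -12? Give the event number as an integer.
Answer: 1

Derivation:
Looking for first event where a becomes -12:
  event 1: a (absent) -> -12  <-- first match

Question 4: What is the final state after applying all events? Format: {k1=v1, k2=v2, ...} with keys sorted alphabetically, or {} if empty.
Answer: {a=15, c=19, d=35}

Derivation:
  after event 1 (t=5: SET a = -12): {a=-12}
  after event 2 (t=12: SET d = 35): {a=-12, d=35}
  after event 3 (t=21: SET c = 19): {a=-12, c=19, d=35}
  after event 4 (t=29: DEC a by 12): {a=-24, c=19, d=35}
  after event 5 (t=32: DEL a): {c=19, d=35}
  after event 6 (t=40: INC a by 15): {a=15, c=19, d=35}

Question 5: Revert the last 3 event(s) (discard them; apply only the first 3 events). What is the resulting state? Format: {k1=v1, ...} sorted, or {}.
Keep first 3 events (discard last 3):
  after event 1 (t=5: SET a = -12): {a=-12}
  after event 2 (t=12: SET d = 35): {a=-12, d=35}
  after event 3 (t=21: SET c = 19): {a=-12, c=19, d=35}

Answer: {a=-12, c=19, d=35}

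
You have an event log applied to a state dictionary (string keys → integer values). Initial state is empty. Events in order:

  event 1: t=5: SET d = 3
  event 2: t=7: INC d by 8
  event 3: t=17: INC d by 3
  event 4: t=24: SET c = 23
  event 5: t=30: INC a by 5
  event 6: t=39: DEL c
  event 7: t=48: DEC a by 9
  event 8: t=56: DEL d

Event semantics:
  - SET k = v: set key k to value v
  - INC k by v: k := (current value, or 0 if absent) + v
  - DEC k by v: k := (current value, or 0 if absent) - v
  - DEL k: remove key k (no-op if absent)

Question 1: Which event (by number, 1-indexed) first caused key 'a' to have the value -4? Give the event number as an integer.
Answer: 7

Derivation:
Looking for first event where a becomes -4:
  event 5: a = 5
  event 6: a = 5
  event 7: a 5 -> -4  <-- first match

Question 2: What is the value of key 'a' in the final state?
Answer: -4

Derivation:
Track key 'a' through all 8 events:
  event 1 (t=5: SET d = 3): a unchanged
  event 2 (t=7: INC d by 8): a unchanged
  event 3 (t=17: INC d by 3): a unchanged
  event 4 (t=24: SET c = 23): a unchanged
  event 5 (t=30: INC a by 5): a (absent) -> 5
  event 6 (t=39: DEL c): a unchanged
  event 7 (t=48: DEC a by 9): a 5 -> -4
  event 8 (t=56: DEL d): a unchanged
Final: a = -4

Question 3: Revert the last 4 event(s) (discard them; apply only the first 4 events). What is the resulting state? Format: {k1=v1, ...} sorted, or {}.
Answer: {c=23, d=14}

Derivation:
Keep first 4 events (discard last 4):
  after event 1 (t=5: SET d = 3): {d=3}
  after event 2 (t=7: INC d by 8): {d=11}
  after event 3 (t=17: INC d by 3): {d=14}
  after event 4 (t=24: SET c = 23): {c=23, d=14}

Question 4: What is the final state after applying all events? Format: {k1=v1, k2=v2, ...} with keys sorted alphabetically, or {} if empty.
Answer: {a=-4}

Derivation:
  after event 1 (t=5: SET d = 3): {d=3}
  after event 2 (t=7: INC d by 8): {d=11}
  after event 3 (t=17: INC d by 3): {d=14}
  after event 4 (t=24: SET c = 23): {c=23, d=14}
  after event 5 (t=30: INC a by 5): {a=5, c=23, d=14}
  after event 6 (t=39: DEL c): {a=5, d=14}
  after event 7 (t=48: DEC a by 9): {a=-4, d=14}
  after event 8 (t=56: DEL d): {a=-4}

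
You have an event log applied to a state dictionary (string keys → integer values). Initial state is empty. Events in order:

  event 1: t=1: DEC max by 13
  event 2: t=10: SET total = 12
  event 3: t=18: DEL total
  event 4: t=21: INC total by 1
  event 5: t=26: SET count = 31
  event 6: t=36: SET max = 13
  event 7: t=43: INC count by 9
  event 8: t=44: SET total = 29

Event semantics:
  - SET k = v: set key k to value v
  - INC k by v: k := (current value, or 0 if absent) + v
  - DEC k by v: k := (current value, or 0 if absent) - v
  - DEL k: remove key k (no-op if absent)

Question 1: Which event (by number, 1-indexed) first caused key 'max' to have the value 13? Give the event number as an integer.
Looking for first event where max becomes 13:
  event 1: max = -13
  event 2: max = -13
  event 3: max = -13
  event 4: max = -13
  event 5: max = -13
  event 6: max -13 -> 13  <-- first match

Answer: 6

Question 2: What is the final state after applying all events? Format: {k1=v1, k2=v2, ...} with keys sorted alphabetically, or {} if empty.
Answer: {count=40, max=13, total=29}

Derivation:
  after event 1 (t=1: DEC max by 13): {max=-13}
  after event 2 (t=10: SET total = 12): {max=-13, total=12}
  after event 3 (t=18: DEL total): {max=-13}
  after event 4 (t=21: INC total by 1): {max=-13, total=1}
  after event 5 (t=26: SET count = 31): {count=31, max=-13, total=1}
  after event 6 (t=36: SET max = 13): {count=31, max=13, total=1}
  after event 7 (t=43: INC count by 9): {count=40, max=13, total=1}
  after event 8 (t=44: SET total = 29): {count=40, max=13, total=29}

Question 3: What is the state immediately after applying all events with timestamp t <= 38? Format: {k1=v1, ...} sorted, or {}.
Answer: {count=31, max=13, total=1}

Derivation:
Apply events with t <= 38 (6 events):
  after event 1 (t=1: DEC max by 13): {max=-13}
  after event 2 (t=10: SET total = 12): {max=-13, total=12}
  after event 3 (t=18: DEL total): {max=-13}
  after event 4 (t=21: INC total by 1): {max=-13, total=1}
  after event 5 (t=26: SET count = 31): {count=31, max=-13, total=1}
  after event 6 (t=36: SET max = 13): {count=31, max=13, total=1}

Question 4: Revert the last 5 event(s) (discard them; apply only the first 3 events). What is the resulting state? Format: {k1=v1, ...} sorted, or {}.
Answer: {max=-13}

Derivation:
Keep first 3 events (discard last 5):
  after event 1 (t=1: DEC max by 13): {max=-13}
  after event 2 (t=10: SET total = 12): {max=-13, total=12}
  after event 3 (t=18: DEL total): {max=-13}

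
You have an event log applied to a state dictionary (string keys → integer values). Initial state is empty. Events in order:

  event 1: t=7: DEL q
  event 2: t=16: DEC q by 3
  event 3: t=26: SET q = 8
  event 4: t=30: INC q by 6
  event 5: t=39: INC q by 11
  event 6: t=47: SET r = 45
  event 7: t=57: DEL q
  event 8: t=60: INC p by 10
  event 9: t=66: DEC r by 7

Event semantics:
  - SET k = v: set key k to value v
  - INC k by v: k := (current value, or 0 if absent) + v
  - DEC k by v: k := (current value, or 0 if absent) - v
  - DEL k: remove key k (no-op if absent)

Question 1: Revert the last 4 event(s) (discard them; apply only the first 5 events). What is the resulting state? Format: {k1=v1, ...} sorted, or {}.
Keep first 5 events (discard last 4):
  after event 1 (t=7: DEL q): {}
  after event 2 (t=16: DEC q by 3): {q=-3}
  after event 3 (t=26: SET q = 8): {q=8}
  after event 4 (t=30: INC q by 6): {q=14}
  after event 5 (t=39: INC q by 11): {q=25}

Answer: {q=25}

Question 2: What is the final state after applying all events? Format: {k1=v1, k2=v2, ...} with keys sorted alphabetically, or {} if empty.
  after event 1 (t=7: DEL q): {}
  after event 2 (t=16: DEC q by 3): {q=-3}
  after event 3 (t=26: SET q = 8): {q=8}
  after event 4 (t=30: INC q by 6): {q=14}
  after event 5 (t=39: INC q by 11): {q=25}
  after event 6 (t=47: SET r = 45): {q=25, r=45}
  after event 7 (t=57: DEL q): {r=45}
  after event 8 (t=60: INC p by 10): {p=10, r=45}
  after event 9 (t=66: DEC r by 7): {p=10, r=38}

Answer: {p=10, r=38}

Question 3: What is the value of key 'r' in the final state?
Track key 'r' through all 9 events:
  event 1 (t=7: DEL q): r unchanged
  event 2 (t=16: DEC q by 3): r unchanged
  event 3 (t=26: SET q = 8): r unchanged
  event 4 (t=30: INC q by 6): r unchanged
  event 5 (t=39: INC q by 11): r unchanged
  event 6 (t=47: SET r = 45): r (absent) -> 45
  event 7 (t=57: DEL q): r unchanged
  event 8 (t=60: INC p by 10): r unchanged
  event 9 (t=66: DEC r by 7): r 45 -> 38
Final: r = 38

Answer: 38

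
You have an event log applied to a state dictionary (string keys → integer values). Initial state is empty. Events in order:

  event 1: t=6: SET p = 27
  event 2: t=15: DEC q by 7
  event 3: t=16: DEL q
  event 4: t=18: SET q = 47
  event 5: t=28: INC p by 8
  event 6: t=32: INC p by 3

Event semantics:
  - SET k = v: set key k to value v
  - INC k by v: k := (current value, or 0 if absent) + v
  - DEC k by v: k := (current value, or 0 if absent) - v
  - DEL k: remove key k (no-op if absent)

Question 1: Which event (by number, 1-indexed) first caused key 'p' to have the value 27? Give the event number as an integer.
Answer: 1

Derivation:
Looking for first event where p becomes 27:
  event 1: p (absent) -> 27  <-- first match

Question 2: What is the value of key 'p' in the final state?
Answer: 38

Derivation:
Track key 'p' through all 6 events:
  event 1 (t=6: SET p = 27): p (absent) -> 27
  event 2 (t=15: DEC q by 7): p unchanged
  event 3 (t=16: DEL q): p unchanged
  event 4 (t=18: SET q = 47): p unchanged
  event 5 (t=28: INC p by 8): p 27 -> 35
  event 6 (t=32: INC p by 3): p 35 -> 38
Final: p = 38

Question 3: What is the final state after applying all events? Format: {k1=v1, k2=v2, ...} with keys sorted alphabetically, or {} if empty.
  after event 1 (t=6: SET p = 27): {p=27}
  after event 2 (t=15: DEC q by 7): {p=27, q=-7}
  after event 3 (t=16: DEL q): {p=27}
  after event 4 (t=18: SET q = 47): {p=27, q=47}
  after event 5 (t=28: INC p by 8): {p=35, q=47}
  after event 6 (t=32: INC p by 3): {p=38, q=47}

Answer: {p=38, q=47}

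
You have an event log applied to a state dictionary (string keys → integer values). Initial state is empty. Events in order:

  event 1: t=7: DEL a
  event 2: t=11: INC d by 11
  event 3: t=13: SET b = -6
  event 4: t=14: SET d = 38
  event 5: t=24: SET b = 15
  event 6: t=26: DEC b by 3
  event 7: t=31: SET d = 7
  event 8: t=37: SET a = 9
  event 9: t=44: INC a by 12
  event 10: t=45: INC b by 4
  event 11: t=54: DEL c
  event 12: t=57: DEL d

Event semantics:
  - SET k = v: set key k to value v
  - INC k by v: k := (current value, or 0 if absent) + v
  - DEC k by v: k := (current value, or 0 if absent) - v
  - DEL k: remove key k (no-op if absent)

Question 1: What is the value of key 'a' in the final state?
Answer: 21

Derivation:
Track key 'a' through all 12 events:
  event 1 (t=7: DEL a): a (absent) -> (absent)
  event 2 (t=11: INC d by 11): a unchanged
  event 3 (t=13: SET b = -6): a unchanged
  event 4 (t=14: SET d = 38): a unchanged
  event 5 (t=24: SET b = 15): a unchanged
  event 6 (t=26: DEC b by 3): a unchanged
  event 7 (t=31: SET d = 7): a unchanged
  event 8 (t=37: SET a = 9): a (absent) -> 9
  event 9 (t=44: INC a by 12): a 9 -> 21
  event 10 (t=45: INC b by 4): a unchanged
  event 11 (t=54: DEL c): a unchanged
  event 12 (t=57: DEL d): a unchanged
Final: a = 21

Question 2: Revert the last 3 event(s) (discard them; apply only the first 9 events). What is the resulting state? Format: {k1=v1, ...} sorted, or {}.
Answer: {a=21, b=12, d=7}

Derivation:
Keep first 9 events (discard last 3):
  after event 1 (t=7: DEL a): {}
  after event 2 (t=11: INC d by 11): {d=11}
  after event 3 (t=13: SET b = -6): {b=-6, d=11}
  after event 4 (t=14: SET d = 38): {b=-6, d=38}
  after event 5 (t=24: SET b = 15): {b=15, d=38}
  after event 6 (t=26: DEC b by 3): {b=12, d=38}
  after event 7 (t=31: SET d = 7): {b=12, d=7}
  after event 8 (t=37: SET a = 9): {a=9, b=12, d=7}
  after event 9 (t=44: INC a by 12): {a=21, b=12, d=7}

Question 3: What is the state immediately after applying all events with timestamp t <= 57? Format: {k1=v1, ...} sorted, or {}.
Apply events with t <= 57 (12 events):
  after event 1 (t=7: DEL a): {}
  after event 2 (t=11: INC d by 11): {d=11}
  after event 3 (t=13: SET b = -6): {b=-6, d=11}
  after event 4 (t=14: SET d = 38): {b=-6, d=38}
  after event 5 (t=24: SET b = 15): {b=15, d=38}
  after event 6 (t=26: DEC b by 3): {b=12, d=38}
  after event 7 (t=31: SET d = 7): {b=12, d=7}
  after event 8 (t=37: SET a = 9): {a=9, b=12, d=7}
  after event 9 (t=44: INC a by 12): {a=21, b=12, d=7}
  after event 10 (t=45: INC b by 4): {a=21, b=16, d=7}
  after event 11 (t=54: DEL c): {a=21, b=16, d=7}
  after event 12 (t=57: DEL d): {a=21, b=16}

Answer: {a=21, b=16}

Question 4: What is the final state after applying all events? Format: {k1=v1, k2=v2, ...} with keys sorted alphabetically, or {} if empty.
  after event 1 (t=7: DEL a): {}
  after event 2 (t=11: INC d by 11): {d=11}
  after event 3 (t=13: SET b = -6): {b=-6, d=11}
  after event 4 (t=14: SET d = 38): {b=-6, d=38}
  after event 5 (t=24: SET b = 15): {b=15, d=38}
  after event 6 (t=26: DEC b by 3): {b=12, d=38}
  after event 7 (t=31: SET d = 7): {b=12, d=7}
  after event 8 (t=37: SET a = 9): {a=9, b=12, d=7}
  after event 9 (t=44: INC a by 12): {a=21, b=12, d=7}
  after event 10 (t=45: INC b by 4): {a=21, b=16, d=7}
  after event 11 (t=54: DEL c): {a=21, b=16, d=7}
  after event 12 (t=57: DEL d): {a=21, b=16}

Answer: {a=21, b=16}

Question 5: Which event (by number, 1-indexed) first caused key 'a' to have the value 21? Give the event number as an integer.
Answer: 9

Derivation:
Looking for first event where a becomes 21:
  event 8: a = 9
  event 9: a 9 -> 21  <-- first match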